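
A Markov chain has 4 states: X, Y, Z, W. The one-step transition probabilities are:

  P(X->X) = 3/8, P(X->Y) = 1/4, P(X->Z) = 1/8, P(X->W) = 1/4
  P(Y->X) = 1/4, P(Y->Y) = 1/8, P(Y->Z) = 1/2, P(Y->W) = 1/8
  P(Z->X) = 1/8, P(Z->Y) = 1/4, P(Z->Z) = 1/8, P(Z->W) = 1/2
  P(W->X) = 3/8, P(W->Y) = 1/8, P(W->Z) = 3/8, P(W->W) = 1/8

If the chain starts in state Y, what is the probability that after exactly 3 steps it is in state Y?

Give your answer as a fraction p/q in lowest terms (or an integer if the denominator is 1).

Answer: 23/128

Derivation:
Computing P^3 by repeated multiplication:
P^1 =
  X: [3/8, 1/4, 1/8, 1/4]
  Y: [1/4, 1/8, 1/2, 1/8]
  Z: [1/8, 1/4, 1/8, 1/2]
  W: [3/8, 1/8, 3/8, 1/8]
P^2 =
  X: [5/16, 3/16, 9/32, 7/32]
  Y: [15/64, 7/32, 13/64, 11/32]
  Z: [5/16, 5/32, 11/32, 3/16]
  W: [17/64, 7/32, 13/64, 5/16]
P^3 =
  X: [9/32, 51/256, 1/4, 69/256]
  Y: [19/64, 23/128, 75/256, 59/256]
  Z: [69/256, 53/256, 59/256, 75/256]
  W: [19/64, 47/256, 73/256, 15/64]

(P^3)[Y -> Y] = 23/128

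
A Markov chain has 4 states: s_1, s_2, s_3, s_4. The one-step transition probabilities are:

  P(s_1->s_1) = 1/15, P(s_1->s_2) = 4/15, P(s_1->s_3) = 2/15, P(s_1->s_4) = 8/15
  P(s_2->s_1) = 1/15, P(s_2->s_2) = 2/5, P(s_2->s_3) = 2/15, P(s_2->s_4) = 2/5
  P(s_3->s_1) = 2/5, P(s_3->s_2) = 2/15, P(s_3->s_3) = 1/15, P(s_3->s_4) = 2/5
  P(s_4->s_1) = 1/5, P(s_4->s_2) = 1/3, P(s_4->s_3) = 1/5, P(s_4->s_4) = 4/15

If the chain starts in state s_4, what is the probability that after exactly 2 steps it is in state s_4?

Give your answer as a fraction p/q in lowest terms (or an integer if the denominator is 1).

Computing P^2 by repeated multiplication:
P^1 =
  s_1: [1/15, 4/15, 2/15, 8/15]
  s_2: [1/15, 2/5, 2/15, 2/5]
  s_3: [2/5, 2/15, 1/15, 2/5]
  s_4: [1/5, 1/3, 1/5, 4/15]
P^2 =
  s_1: [41/225, 8/25, 4/25, 76/225]
  s_2: [37/225, 74/225, 34/225, 16/45]
  s_3: [32/225, 68/225, 7/45, 2/5]
  s_4: [38/225, 68/225, 31/225, 88/225]

(P^2)[s_4 -> s_4] = 88/225

Answer: 88/225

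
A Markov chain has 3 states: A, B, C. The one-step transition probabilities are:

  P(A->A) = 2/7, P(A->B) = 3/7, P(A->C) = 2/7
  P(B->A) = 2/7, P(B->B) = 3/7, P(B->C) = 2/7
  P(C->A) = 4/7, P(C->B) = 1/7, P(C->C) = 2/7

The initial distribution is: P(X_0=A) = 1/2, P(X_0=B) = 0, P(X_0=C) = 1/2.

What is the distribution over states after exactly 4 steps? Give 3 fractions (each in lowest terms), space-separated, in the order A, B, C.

Answer: 18/49 17/49 2/7

Derivation:
Propagating the distribution step by step (d_{t+1} = d_t * P):
d_0 = (A=1/2, B=0, C=1/2)
  d_1[A] = 1/2*2/7 + 0*2/7 + 1/2*4/7 = 3/7
  d_1[B] = 1/2*3/7 + 0*3/7 + 1/2*1/7 = 2/7
  d_1[C] = 1/2*2/7 + 0*2/7 + 1/2*2/7 = 2/7
d_1 = (A=3/7, B=2/7, C=2/7)
  d_2[A] = 3/7*2/7 + 2/7*2/7 + 2/7*4/7 = 18/49
  d_2[B] = 3/7*3/7 + 2/7*3/7 + 2/7*1/7 = 17/49
  d_2[C] = 3/7*2/7 + 2/7*2/7 + 2/7*2/7 = 2/7
d_2 = (A=18/49, B=17/49, C=2/7)
  d_3[A] = 18/49*2/7 + 17/49*2/7 + 2/7*4/7 = 18/49
  d_3[B] = 18/49*3/7 + 17/49*3/7 + 2/7*1/7 = 17/49
  d_3[C] = 18/49*2/7 + 17/49*2/7 + 2/7*2/7 = 2/7
d_3 = (A=18/49, B=17/49, C=2/7)
  d_4[A] = 18/49*2/7 + 17/49*2/7 + 2/7*4/7 = 18/49
  d_4[B] = 18/49*3/7 + 17/49*3/7 + 2/7*1/7 = 17/49
  d_4[C] = 18/49*2/7 + 17/49*2/7 + 2/7*2/7 = 2/7
d_4 = (A=18/49, B=17/49, C=2/7)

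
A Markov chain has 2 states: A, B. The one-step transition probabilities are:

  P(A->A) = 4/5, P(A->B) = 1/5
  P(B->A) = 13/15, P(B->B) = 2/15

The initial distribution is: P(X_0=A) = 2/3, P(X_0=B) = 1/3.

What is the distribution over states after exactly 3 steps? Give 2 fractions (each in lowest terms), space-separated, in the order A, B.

Propagating the distribution step by step (d_{t+1} = d_t * P):
d_0 = (A=2/3, B=1/3)
  d_1[A] = 2/3*4/5 + 1/3*13/15 = 37/45
  d_1[B] = 2/3*1/5 + 1/3*2/15 = 8/45
d_1 = (A=37/45, B=8/45)
  d_2[A] = 37/45*4/5 + 8/45*13/15 = 548/675
  d_2[B] = 37/45*1/5 + 8/45*2/15 = 127/675
d_2 = (A=548/675, B=127/675)
  d_3[A] = 548/675*4/5 + 127/675*13/15 = 8227/10125
  d_3[B] = 548/675*1/5 + 127/675*2/15 = 1898/10125
d_3 = (A=8227/10125, B=1898/10125)

Answer: 8227/10125 1898/10125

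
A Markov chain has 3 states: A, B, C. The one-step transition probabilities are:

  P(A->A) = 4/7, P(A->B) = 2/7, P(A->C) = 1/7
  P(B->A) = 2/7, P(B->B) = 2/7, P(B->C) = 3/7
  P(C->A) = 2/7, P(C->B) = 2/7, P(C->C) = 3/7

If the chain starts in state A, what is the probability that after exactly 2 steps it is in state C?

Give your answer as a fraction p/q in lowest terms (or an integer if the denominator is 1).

Computing P^2 by repeated multiplication:
P^1 =
  A: [4/7, 2/7, 1/7]
  B: [2/7, 2/7, 3/7]
  C: [2/7, 2/7, 3/7]
P^2 =
  A: [22/49, 2/7, 13/49]
  B: [18/49, 2/7, 17/49]
  C: [18/49, 2/7, 17/49]

(P^2)[A -> C] = 13/49

Answer: 13/49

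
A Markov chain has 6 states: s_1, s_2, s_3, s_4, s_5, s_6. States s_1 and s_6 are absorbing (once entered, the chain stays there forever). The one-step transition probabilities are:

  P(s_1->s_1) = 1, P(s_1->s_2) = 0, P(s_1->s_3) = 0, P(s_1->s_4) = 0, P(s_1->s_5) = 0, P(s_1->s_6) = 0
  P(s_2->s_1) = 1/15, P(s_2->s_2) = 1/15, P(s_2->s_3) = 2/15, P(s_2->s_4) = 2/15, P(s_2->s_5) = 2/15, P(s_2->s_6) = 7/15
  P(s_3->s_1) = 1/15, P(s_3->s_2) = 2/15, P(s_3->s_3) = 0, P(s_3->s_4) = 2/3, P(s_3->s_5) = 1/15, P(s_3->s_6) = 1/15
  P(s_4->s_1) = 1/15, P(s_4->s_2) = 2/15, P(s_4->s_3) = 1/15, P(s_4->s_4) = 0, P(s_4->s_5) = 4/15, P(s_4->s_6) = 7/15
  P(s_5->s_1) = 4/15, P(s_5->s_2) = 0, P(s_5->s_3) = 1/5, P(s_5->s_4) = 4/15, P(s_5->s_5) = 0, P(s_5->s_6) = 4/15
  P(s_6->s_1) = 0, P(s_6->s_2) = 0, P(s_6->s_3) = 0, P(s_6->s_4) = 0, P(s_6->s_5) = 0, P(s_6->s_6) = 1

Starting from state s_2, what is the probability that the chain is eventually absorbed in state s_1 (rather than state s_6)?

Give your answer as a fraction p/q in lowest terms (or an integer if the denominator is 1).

Answer: 1161/6070

Derivation:
Let a_i = P(absorbed in s_1 | start in state i).
Boundary conditions: a_s_1 = 1, a_s_6 = 0.
For each transient state i, a_i = sum_j P(i->j) * a_j:
  a_s_2 = 1/15*a_s_1 + 1/15*a_s_2 + 2/15*a_s_3 + 2/15*a_s_4 + 2/15*a_s_5 + 7/15*a_s_6
  a_s_3 = 1/15*a_s_1 + 2/15*a_s_2 + 0*a_s_3 + 2/3*a_s_4 + 1/15*a_s_5 + 1/15*a_s_6
  a_s_4 = 1/15*a_s_1 + 2/15*a_s_2 + 1/15*a_s_3 + 0*a_s_4 + 4/15*a_s_5 + 7/15*a_s_6
  a_s_5 = 4/15*a_s_1 + 0*a_s_2 + 1/5*a_s_3 + 4/15*a_s_4 + 0*a_s_5 + 4/15*a_s_6

Substituting a_s_1 = 1 and a_s_6 = 0, rearrange to (I - Q) a = r where r[i] = P(i -> s_1):
  [14/15, -2/15, -2/15, -2/15] . (a_s_2, a_s_3, a_s_4, a_s_5) = 1/15
  [-2/15, 1, -2/3, -1/15] . (a_s_2, a_s_3, a_s_4, a_s_5) = 1/15
  [-2/15, -1/15, 1, -4/15] . (a_s_2, a_s_3, a_s_4, a_s_5) = 1/15
  [0, -1/5, -4/15, 1] . (a_s_2, a_s_3, a_s_4, a_s_5) = 4/15

Solving yields:
  a_s_2 = 1161/6070
  a_s_3 = 778/3035
  a_s_4 = 634/3035
  a_s_5 = 1134/3035

Starting state is s_2, so the absorption probability is a_s_2 = 1161/6070.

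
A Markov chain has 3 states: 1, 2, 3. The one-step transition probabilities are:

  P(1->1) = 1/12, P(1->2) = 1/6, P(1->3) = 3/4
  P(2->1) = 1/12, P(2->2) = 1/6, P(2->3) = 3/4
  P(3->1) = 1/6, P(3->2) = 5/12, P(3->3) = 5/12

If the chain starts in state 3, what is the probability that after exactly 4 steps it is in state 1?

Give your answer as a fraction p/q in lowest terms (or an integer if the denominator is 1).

Computing P^4 by repeated multiplication:
P^1 =
  1: [1/12, 1/6, 3/4]
  2: [1/12, 1/6, 3/4]
  3: [1/6, 5/12, 5/12]
P^2 =
  1: [7/48, 17/48, 1/2]
  2: [7/48, 17/48, 1/2]
  3: [17/144, 13/48, 11/18]
P^3 =
  1: [1/8, 7/24, 7/12]
  2: [1/8, 7/24, 7/12]
  3: [29/216, 23/72, 59/108]
P^4 =
  1: [19/144, 5/16, 5/9]
  2: [19/144, 5/16, 5/9]
  3: [167/1296, 131/432, 46/81]

(P^4)[3 -> 1] = 167/1296

Answer: 167/1296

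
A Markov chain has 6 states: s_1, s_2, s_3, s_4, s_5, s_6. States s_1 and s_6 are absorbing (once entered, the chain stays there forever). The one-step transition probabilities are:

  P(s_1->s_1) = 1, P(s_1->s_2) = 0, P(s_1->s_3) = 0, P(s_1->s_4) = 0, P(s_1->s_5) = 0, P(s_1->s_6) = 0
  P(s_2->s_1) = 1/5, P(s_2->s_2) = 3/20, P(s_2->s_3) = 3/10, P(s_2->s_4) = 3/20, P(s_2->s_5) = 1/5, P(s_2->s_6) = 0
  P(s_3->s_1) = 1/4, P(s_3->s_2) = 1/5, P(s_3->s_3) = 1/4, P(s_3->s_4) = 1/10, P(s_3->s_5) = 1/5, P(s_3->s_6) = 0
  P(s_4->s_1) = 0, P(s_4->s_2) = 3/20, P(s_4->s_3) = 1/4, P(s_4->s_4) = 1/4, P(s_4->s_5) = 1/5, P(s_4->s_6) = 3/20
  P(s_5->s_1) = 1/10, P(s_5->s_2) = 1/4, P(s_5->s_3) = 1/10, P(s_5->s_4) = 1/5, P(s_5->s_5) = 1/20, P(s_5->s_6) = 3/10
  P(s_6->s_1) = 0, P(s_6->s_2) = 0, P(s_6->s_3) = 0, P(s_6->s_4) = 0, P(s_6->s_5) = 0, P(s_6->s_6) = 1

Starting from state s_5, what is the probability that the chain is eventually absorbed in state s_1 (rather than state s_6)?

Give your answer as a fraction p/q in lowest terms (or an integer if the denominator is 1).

Let a_i = P(absorbed in s_1 | start in state i).
Boundary conditions: a_s_1 = 1, a_s_6 = 0.
For each transient state i, a_i = sum_j P(i->j) * a_j:
  a_s_2 = 1/5*a_s_1 + 3/20*a_s_2 + 3/10*a_s_3 + 3/20*a_s_4 + 1/5*a_s_5 + 0*a_s_6
  a_s_3 = 1/4*a_s_1 + 1/5*a_s_2 + 1/4*a_s_3 + 1/10*a_s_4 + 1/5*a_s_5 + 0*a_s_6
  a_s_4 = 0*a_s_1 + 3/20*a_s_2 + 1/4*a_s_3 + 1/4*a_s_4 + 1/5*a_s_5 + 3/20*a_s_6
  a_s_5 = 1/10*a_s_1 + 1/4*a_s_2 + 1/10*a_s_3 + 1/5*a_s_4 + 1/20*a_s_5 + 3/10*a_s_6

Substituting a_s_1 = 1 and a_s_6 = 0, rearrange to (I - Q) a = r where r[i] = P(i -> s_1):
  [17/20, -3/10, -3/20, -1/5] . (a_s_2, a_s_3, a_s_4, a_s_5) = 1/5
  [-1/5, 3/4, -1/10, -1/5] . (a_s_2, a_s_3, a_s_4, a_s_5) = 1/4
  [-3/20, -1/4, 3/4, -1/5] . (a_s_2, a_s_3, a_s_4, a_s_5) = 0
  [-1/4, -1/10, -1/5, 19/20] . (a_s_2, a_s_3, a_s_4, a_s_5) = 1/10

Solving yields:
  a_s_2 = 28147/41428
  a_s_3 = 14573/20714
  a_s_4 = 20449/41428
  a_s_5 = 19141/41428

Starting state is s_5, so the absorption probability is a_s_5 = 19141/41428.

Answer: 19141/41428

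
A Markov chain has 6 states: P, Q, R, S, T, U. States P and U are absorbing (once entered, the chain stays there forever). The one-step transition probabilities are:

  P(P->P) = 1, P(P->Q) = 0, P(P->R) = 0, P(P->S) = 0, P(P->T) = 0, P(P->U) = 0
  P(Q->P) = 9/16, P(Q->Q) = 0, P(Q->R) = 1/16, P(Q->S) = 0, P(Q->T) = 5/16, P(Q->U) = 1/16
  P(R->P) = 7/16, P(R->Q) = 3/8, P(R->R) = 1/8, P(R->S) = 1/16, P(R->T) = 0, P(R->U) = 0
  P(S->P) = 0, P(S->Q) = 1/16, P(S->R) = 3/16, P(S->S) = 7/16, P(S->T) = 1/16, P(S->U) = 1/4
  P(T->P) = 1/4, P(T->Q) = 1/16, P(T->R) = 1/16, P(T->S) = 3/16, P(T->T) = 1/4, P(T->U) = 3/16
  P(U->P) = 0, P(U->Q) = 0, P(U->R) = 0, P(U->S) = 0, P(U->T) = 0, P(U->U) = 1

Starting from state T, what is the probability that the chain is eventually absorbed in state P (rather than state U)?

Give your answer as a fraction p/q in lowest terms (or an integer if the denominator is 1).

Let a_i = P(absorbed in P | start in state i).
Boundary conditions: a_P = 1, a_U = 0.
For each transient state i, a_i = sum_j P(i->j) * a_j:
  a_Q = 9/16*a_P + 0*a_Q + 1/16*a_R + 0*a_S + 5/16*a_T + 1/16*a_U
  a_R = 7/16*a_P + 3/8*a_Q + 1/8*a_R + 1/16*a_S + 0*a_T + 0*a_U
  a_S = 0*a_P + 1/16*a_Q + 3/16*a_R + 7/16*a_S + 1/16*a_T + 1/4*a_U
  a_T = 1/4*a_P + 1/16*a_Q + 1/16*a_R + 3/16*a_S + 1/4*a_T + 3/16*a_U

Substituting a_P = 1 and a_U = 0, rearrange to (I - Q) a = r where r[i] = P(i -> P):
  [1, -1/16, 0, -5/16] . (a_Q, a_R, a_S, a_T) = 9/16
  [-3/8, 7/8, -1/16, 0] . (a_Q, a_R, a_S, a_T) = 7/16
  [-1/16, -3/16, 9/16, -1/16] . (a_Q, a_R, a_S, a_T) = 0
  [-1/16, -1/16, -3/16, 3/4] . (a_Q, a_R, a_S, a_T) = 1/4

Solving yields:
  a_Q = 16726/20915
  a_R = 18291/20915
  a_S = 9313/20915
  a_T = 12218/20915

Starting state is T, so the absorption probability is a_T = 12218/20915.

Answer: 12218/20915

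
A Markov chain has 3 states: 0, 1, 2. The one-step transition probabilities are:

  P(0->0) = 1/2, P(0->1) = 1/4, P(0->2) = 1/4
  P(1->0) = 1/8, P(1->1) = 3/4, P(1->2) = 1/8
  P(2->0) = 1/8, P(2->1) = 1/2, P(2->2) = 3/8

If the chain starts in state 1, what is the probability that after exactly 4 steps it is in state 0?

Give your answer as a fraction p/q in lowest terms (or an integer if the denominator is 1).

Answer: 803/4096

Derivation:
Computing P^4 by repeated multiplication:
P^1 =
  0: [1/2, 1/4, 1/4]
  1: [1/8, 3/4, 1/8]
  2: [1/8, 1/2, 3/8]
P^2 =
  0: [5/16, 7/16, 1/4]
  1: [11/64, 21/32, 11/64]
  2: [11/64, 19/32, 15/64]
P^3 =
  0: [31/128, 17/32, 29/128]
  1: [97/512, 159/256, 97/512]
  2: [97/512, 155/256, 105/512]
P^4 =
  0: [221/1024, 293/512, 217/1024]
  1: [803/4096, 1245/2048, 803/4096]
  2: [803/4096, 1237/2048, 819/4096]

(P^4)[1 -> 0] = 803/4096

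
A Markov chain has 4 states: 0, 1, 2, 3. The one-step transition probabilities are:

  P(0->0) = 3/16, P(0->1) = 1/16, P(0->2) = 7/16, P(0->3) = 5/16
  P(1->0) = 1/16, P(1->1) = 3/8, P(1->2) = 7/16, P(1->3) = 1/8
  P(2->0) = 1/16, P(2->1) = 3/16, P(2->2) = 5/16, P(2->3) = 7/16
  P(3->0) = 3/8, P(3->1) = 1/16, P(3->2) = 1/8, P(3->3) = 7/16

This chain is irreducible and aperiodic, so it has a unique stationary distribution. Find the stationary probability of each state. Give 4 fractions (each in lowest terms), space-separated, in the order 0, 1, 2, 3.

Answer: 289/1426 102/713 409/1426 262/713

Derivation:
The stationary distribution satisfies pi = pi * P, i.e.:
  pi_0 = 3/16*pi_0 + 1/16*pi_1 + 1/16*pi_2 + 3/8*pi_3
  pi_1 = 1/16*pi_0 + 3/8*pi_1 + 3/16*pi_2 + 1/16*pi_3
  pi_2 = 7/16*pi_0 + 7/16*pi_1 + 5/16*pi_2 + 1/8*pi_3
  pi_3 = 5/16*pi_0 + 1/8*pi_1 + 7/16*pi_2 + 7/16*pi_3
with normalization: pi_0 + pi_1 + pi_2 + pi_3 = 1.

Using the first 3 balance equations plus normalization, the linear system A*pi = b is:
  [-13/16, 1/16, 1/16, 3/8] . pi = 0
  [1/16, -5/8, 3/16, 1/16] . pi = 0
  [7/16, 7/16, -11/16, 1/8] . pi = 0
  [1, 1, 1, 1] . pi = 1

Solving yields:
  pi_0 = 289/1426
  pi_1 = 102/713
  pi_2 = 409/1426
  pi_3 = 262/713

Verification (pi * P):
  289/1426*3/16 + 102/713*1/16 + 409/1426*1/16 + 262/713*3/8 = 289/1426 = pi_0  (ok)
  289/1426*1/16 + 102/713*3/8 + 409/1426*3/16 + 262/713*1/16 = 102/713 = pi_1  (ok)
  289/1426*7/16 + 102/713*7/16 + 409/1426*5/16 + 262/713*1/8 = 409/1426 = pi_2  (ok)
  289/1426*5/16 + 102/713*1/8 + 409/1426*7/16 + 262/713*7/16 = 262/713 = pi_3  (ok)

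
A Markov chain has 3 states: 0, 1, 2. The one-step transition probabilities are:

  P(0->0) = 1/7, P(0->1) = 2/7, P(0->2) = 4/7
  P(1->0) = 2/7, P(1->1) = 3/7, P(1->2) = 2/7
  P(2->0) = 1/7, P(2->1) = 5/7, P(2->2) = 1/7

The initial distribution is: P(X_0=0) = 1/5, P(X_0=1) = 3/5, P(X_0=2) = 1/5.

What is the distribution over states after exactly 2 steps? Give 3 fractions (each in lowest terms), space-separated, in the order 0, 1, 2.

Answer: 51/245 17/35 15/49

Derivation:
Propagating the distribution step by step (d_{t+1} = d_t * P):
d_0 = (0=1/5, 1=3/5, 2=1/5)
  d_1[0] = 1/5*1/7 + 3/5*2/7 + 1/5*1/7 = 8/35
  d_1[1] = 1/5*2/7 + 3/5*3/7 + 1/5*5/7 = 16/35
  d_1[2] = 1/5*4/7 + 3/5*2/7 + 1/5*1/7 = 11/35
d_1 = (0=8/35, 1=16/35, 2=11/35)
  d_2[0] = 8/35*1/7 + 16/35*2/7 + 11/35*1/7 = 51/245
  d_2[1] = 8/35*2/7 + 16/35*3/7 + 11/35*5/7 = 17/35
  d_2[2] = 8/35*4/7 + 16/35*2/7 + 11/35*1/7 = 15/49
d_2 = (0=51/245, 1=17/35, 2=15/49)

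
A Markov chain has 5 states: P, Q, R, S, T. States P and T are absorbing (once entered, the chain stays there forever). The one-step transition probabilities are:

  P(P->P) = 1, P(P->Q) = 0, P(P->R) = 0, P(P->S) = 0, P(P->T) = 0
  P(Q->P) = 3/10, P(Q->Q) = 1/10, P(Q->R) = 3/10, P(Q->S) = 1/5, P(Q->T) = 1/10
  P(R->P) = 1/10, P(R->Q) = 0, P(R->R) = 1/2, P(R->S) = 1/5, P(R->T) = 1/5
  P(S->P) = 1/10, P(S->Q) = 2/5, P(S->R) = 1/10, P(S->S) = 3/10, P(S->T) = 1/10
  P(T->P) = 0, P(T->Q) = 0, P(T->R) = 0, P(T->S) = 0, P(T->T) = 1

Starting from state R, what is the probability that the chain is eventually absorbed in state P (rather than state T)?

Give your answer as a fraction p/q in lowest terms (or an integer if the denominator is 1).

Let a_i = P(absorbed in P | start in state i).
Boundary conditions: a_P = 1, a_T = 0.
For each transient state i, a_i = sum_j P(i->j) * a_j:
  a_Q = 3/10*a_P + 1/10*a_Q + 3/10*a_R + 1/5*a_S + 1/10*a_T
  a_R = 1/10*a_P + 0*a_Q + 1/2*a_R + 1/5*a_S + 1/5*a_T
  a_S = 1/10*a_P + 2/5*a_Q + 1/10*a_R + 3/10*a_S + 1/10*a_T

Substituting a_P = 1 and a_T = 0, rearrange to (I - Q) a = r where r[i] = P(i -> P):
  [9/10, -3/10, -1/5] . (a_Q, a_R, a_S) = 3/10
  [0, 1/2, -1/5] . (a_Q, a_R, a_S) = 1/10
  [-2/5, -1/10, 7/10] . (a_Q, a_R, a_S) = 1/10

Solving yields:
  a_Q = 138/233
  a_R = 97/233
  a_S = 126/233

Starting state is R, so the absorption probability is a_R = 97/233.

Answer: 97/233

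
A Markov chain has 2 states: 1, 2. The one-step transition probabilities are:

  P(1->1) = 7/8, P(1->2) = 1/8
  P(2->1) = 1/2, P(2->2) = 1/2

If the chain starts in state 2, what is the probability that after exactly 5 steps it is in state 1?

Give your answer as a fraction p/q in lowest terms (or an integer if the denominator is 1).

Computing P^5 by repeated multiplication:
P^1 =
  1: [7/8, 1/8]
  2: [1/2, 1/2]
P^2 =
  1: [53/64, 11/64]
  2: [11/16, 5/16]
P^3 =
  1: [415/512, 97/512]
  2: [97/128, 31/128]
P^4 =
  1: [3293/4096, 803/4096]
  2: [803/1024, 221/1024]
P^5 =
  1: [26263/32768, 6505/32768]
  2: [6505/8192, 1687/8192]

(P^5)[2 -> 1] = 6505/8192

Answer: 6505/8192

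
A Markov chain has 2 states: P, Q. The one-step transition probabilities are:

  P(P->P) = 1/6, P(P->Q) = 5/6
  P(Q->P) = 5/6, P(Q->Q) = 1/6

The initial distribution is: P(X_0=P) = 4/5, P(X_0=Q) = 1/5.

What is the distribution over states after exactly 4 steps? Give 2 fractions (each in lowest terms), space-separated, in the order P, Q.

Propagating the distribution step by step (d_{t+1} = d_t * P):
d_0 = (P=4/5, Q=1/5)
  d_1[P] = 4/5*1/6 + 1/5*5/6 = 3/10
  d_1[Q] = 4/5*5/6 + 1/5*1/6 = 7/10
d_1 = (P=3/10, Q=7/10)
  d_2[P] = 3/10*1/6 + 7/10*5/6 = 19/30
  d_2[Q] = 3/10*5/6 + 7/10*1/6 = 11/30
d_2 = (P=19/30, Q=11/30)
  d_3[P] = 19/30*1/6 + 11/30*5/6 = 37/90
  d_3[Q] = 19/30*5/6 + 11/30*1/6 = 53/90
d_3 = (P=37/90, Q=53/90)
  d_4[P] = 37/90*1/6 + 53/90*5/6 = 151/270
  d_4[Q] = 37/90*5/6 + 53/90*1/6 = 119/270
d_4 = (P=151/270, Q=119/270)

Answer: 151/270 119/270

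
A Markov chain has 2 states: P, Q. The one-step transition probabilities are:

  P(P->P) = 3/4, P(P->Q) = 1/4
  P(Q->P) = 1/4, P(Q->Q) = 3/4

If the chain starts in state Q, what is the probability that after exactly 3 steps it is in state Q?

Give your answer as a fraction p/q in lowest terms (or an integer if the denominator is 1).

Computing P^3 by repeated multiplication:
P^1 =
  P: [3/4, 1/4]
  Q: [1/4, 3/4]
P^2 =
  P: [5/8, 3/8]
  Q: [3/8, 5/8]
P^3 =
  P: [9/16, 7/16]
  Q: [7/16, 9/16]

(P^3)[Q -> Q] = 9/16

Answer: 9/16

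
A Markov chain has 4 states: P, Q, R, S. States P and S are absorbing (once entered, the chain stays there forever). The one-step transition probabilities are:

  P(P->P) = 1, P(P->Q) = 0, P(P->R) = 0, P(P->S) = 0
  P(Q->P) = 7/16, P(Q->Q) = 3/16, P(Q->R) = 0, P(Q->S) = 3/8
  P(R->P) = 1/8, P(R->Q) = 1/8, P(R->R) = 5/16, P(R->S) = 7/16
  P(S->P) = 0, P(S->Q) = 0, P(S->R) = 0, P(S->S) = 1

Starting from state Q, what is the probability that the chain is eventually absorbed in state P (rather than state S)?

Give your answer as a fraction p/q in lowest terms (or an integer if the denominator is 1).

Let a_i = P(absorbed in P | start in state i).
Boundary conditions: a_P = 1, a_S = 0.
For each transient state i, a_i = sum_j P(i->j) * a_j:
  a_Q = 7/16*a_P + 3/16*a_Q + 0*a_R + 3/8*a_S
  a_R = 1/8*a_P + 1/8*a_Q + 5/16*a_R + 7/16*a_S

Substituting a_P = 1 and a_S = 0, rearrange to (I - Q) a = r where r[i] = P(i -> P):
  [13/16, 0] . (a_Q, a_R) = 7/16
  [-1/8, 11/16] . (a_Q, a_R) = 1/8

Solving yields:
  a_Q = 7/13
  a_R = 40/143

Starting state is Q, so the absorption probability is a_Q = 7/13.

Answer: 7/13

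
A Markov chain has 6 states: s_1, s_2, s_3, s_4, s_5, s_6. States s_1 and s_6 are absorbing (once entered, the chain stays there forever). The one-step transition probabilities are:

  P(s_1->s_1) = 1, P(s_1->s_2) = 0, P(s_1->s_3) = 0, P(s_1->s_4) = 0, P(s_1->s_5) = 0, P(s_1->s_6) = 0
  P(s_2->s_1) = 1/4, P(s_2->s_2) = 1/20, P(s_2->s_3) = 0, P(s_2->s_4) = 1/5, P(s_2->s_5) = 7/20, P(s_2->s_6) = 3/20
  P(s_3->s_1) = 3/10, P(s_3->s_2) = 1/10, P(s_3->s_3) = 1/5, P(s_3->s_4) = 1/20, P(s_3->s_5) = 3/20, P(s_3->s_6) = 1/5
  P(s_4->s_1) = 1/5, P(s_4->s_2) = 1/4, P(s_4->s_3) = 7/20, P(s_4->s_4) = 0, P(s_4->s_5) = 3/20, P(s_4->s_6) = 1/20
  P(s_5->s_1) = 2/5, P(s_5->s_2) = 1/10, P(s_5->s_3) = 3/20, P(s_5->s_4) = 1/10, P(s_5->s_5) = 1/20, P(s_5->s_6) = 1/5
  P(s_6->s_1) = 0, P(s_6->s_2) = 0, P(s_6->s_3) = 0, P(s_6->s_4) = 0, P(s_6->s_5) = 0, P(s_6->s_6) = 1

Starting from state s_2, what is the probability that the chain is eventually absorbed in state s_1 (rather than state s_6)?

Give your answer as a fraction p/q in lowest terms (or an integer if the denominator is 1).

Let a_i = P(absorbed in s_1 | start in state i).
Boundary conditions: a_s_1 = 1, a_s_6 = 0.
For each transient state i, a_i = sum_j P(i->j) * a_j:
  a_s_2 = 1/4*a_s_1 + 1/20*a_s_2 + 0*a_s_3 + 1/5*a_s_4 + 7/20*a_s_5 + 3/20*a_s_6
  a_s_3 = 3/10*a_s_1 + 1/10*a_s_2 + 1/5*a_s_3 + 1/20*a_s_4 + 3/20*a_s_5 + 1/5*a_s_6
  a_s_4 = 1/5*a_s_1 + 1/4*a_s_2 + 7/20*a_s_3 + 0*a_s_4 + 3/20*a_s_5 + 1/20*a_s_6
  a_s_5 = 2/5*a_s_1 + 1/10*a_s_2 + 3/20*a_s_3 + 1/10*a_s_4 + 1/20*a_s_5 + 1/5*a_s_6

Substituting a_s_1 = 1 and a_s_6 = 0, rearrange to (I - Q) a = r where r[i] = P(i -> s_1):
  [19/20, 0, -1/5, -7/20] . (a_s_2, a_s_3, a_s_4, a_s_5) = 1/4
  [-1/10, 4/5, -1/20, -3/20] . (a_s_2, a_s_3, a_s_4, a_s_5) = 3/10
  [-1/4, -7/20, 1, -3/20] . (a_s_2, a_s_3, a_s_4, a_s_5) = 1/5
  [-1/10, -3/20, -1/10, 19/20] . (a_s_2, a_s_3, a_s_4, a_s_5) = 2/5

Solving yields:
  a_s_2 = 60052/92549
  a_s_3 = 57575/92549
  a_s_4 = 62823/92549
  a_s_5 = 60993/92549

Starting state is s_2, so the absorption probability is a_s_2 = 60052/92549.

Answer: 60052/92549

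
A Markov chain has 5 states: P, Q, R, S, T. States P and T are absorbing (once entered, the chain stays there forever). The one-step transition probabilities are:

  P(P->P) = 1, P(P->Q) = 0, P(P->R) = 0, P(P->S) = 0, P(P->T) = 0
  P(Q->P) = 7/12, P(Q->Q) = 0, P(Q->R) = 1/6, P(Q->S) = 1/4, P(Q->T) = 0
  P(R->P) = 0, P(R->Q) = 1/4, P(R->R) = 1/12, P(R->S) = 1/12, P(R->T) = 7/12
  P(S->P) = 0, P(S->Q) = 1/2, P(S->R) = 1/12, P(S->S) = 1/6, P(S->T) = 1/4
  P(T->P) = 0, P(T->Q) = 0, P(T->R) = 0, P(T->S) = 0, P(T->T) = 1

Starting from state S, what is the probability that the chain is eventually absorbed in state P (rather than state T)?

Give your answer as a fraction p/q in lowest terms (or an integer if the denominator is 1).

Answer: 23/49

Derivation:
Let a_i = P(absorbed in P | start in state i).
Boundary conditions: a_P = 1, a_T = 0.
For each transient state i, a_i = sum_j P(i->j) * a_j:
  a_Q = 7/12*a_P + 0*a_Q + 1/6*a_R + 1/4*a_S + 0*a_T
  a_R = 0*a_P + 1/4*a_Q + 1/12*a_R + 1/12*a_S + 7/12*a_T
  a_S = 0*a_P + 1/2*a_Q + 1/12*a_R + 1/6*a_S + 1/4*a_T

Substituting a_P = 1 and a_T = 0, rearrange to (I - Q) a = r where r[i] = P(i -> P):
  [1, -1/6, -1/4] . (a_Q, a_R, a_S) = 7/12
  [-1/4, 11/12, -1/12] . (a_Q, a_R, a_S) = 0
  [-1/2, -1/12, 5/6] . (a_Q, a_R, a_S) = 0

Solving yields:
  a_Q = 109/147
  a_R = 12/49
  a_S = 23/49

Starting state is S, so the absorption probability is a_S = 23/49.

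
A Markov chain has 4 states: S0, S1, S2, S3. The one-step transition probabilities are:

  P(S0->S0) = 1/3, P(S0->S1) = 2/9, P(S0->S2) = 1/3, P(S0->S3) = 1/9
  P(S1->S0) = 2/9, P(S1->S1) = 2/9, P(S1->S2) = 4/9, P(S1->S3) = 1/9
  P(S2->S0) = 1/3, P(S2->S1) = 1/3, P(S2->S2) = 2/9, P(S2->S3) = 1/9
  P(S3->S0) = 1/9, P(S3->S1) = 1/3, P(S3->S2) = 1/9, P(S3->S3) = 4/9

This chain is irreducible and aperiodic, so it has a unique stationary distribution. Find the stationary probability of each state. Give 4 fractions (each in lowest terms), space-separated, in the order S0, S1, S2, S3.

The stationary distribution satisfies pi = pi * P, i.e.:
  pi_S0 = 1/3*pi_S0 + 2/9*pi_S1 + 1/3*pi_S2 + 1/9*pi_S3
  pi_S1 = 2/9*pi_S0 + 2/9*pi_S1 + 1/3*pi_S2 + 1/3*pi_S3
  pi_S2 = 1/3*pi_S0 + 4/9*pi_S1 + 2/9*pi_S2 + 1/9*pi_S3
  pi_S3 = 1/9*pi_S0 + 1/9*pi_S1 + 1/9*pi_S2 + 4/9*pi_S3
with normalization: pi_S0 + pi_S1 + pi_S2 + pi_S3 = 1.

Using the first 3 balance equations plus normalization, the linear system A*pi = b is:
  [-2/3, 2/9, 1/3, 1/9] . pi = 0
  [2/9, -7/9, 1/3, 1/3] . pi = 0
  [1/3, 4/9, -7/9, 1/9] . pi = 0
  [1, 1, 1, 1] . pi = 1

Solving yields:
  pi_S0 = 71/267
  pi_S1 = 73/267
  pi_S2 = 157/534
  pi_S3 = 1/6

Verification (pi * P):
  71/267*1/3 + 73/267*2/9 + 157/534*1/3 + 1/6*1/9 = 71/267 = pi_S0  (ok)
  71/267*2/9 + 73/267*2/9 + 157/534*1/3 + 1/6*1/3 = 73/267 = pi_S1  (ok)
  71/267*1/3 + 73/267*4/9 + 157/534*2/9 + 1/6*1/9 = 157/534 = pi_S2  (ok)
  71/267*1/9 + 73/267*1/9 + 157/534*1/9 + 1/6*4/9 = 1/6 = pi_S3  (ok)

Answer: 71/267 73/267 157/534 1/6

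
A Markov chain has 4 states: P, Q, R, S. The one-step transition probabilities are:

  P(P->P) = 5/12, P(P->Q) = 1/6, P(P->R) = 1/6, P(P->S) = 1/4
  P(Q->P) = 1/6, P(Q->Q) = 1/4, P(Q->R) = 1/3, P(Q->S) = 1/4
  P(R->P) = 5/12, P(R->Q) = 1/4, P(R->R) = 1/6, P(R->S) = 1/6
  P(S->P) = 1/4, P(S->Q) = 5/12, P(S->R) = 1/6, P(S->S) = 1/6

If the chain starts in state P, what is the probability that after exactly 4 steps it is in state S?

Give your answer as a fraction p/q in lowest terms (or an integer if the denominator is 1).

Computing P^4 by repeated multiplication:
P^1 =
  P: [5/12, 1/6, 1/6, 1/4]
  Q: [1/6, 1/4, 1/3, 1/4]
  R: [5/12, 1/4, 1/6, 1/6]
  S: [1/4, 5/12, 1/6, 1/6]
P^2 =
  P: [1/3, 37/144, 7/36, 31/144]
  Q: [5/16, 5/18, 5/24, 29/144]
  R: [47/144, 35/144, 5/24, 2/9]
  S: [41/144, 37/144, 17/72, 2/9]
P^3 =
  P: [547/1728, 223/864, 181/864, 373/1728]
  Q: [271/864, 445/1728, 23/108, 373/1728]
  R: [551/1728, 449/1728, 179/864, 185/864]
  S: [545/1728, 455/1728, 181/864, 61/288]
P^4 =
  P: [1639/5184, 5383/20736, 1087/5184, 1483/6912]
  Q: [6559/20736, 449/1728, 2173/10368, 1481/6912]
  R: [6553/20736, 199/768, 2177/10368, 557/2592]
  S: [727/2304, 5371/20736, 2183/10368, 557/2592]

(P^4)[P -> S] = 1483/6912

Answer: 1483/6912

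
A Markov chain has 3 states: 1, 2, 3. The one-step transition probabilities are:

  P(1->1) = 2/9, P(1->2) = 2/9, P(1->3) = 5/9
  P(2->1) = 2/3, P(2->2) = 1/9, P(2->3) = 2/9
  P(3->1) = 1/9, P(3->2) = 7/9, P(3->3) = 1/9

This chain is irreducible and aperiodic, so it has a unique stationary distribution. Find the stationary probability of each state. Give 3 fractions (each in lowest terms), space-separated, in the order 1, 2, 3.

Answer: 10/29 51/145 44/145

Derivation:
The stationary distribution satisfies pi = pi * P, i.e.:
  pi_1 = 2/9*pi_1 + 2/3*pi_2 + 1/9*pi_3
  pi_2 = 2/9*pi_1 + 1/9*pi_2 + 7/9*pi_3
  pi_3 = 5/9*pi_1 + 2/9*pi_2 + 1/9*pi_3
with normalization: pi_1 + pi_2 + pi_3 = 1.

Using the first 2 balance equations plus normalization, the linear system A*pi = b is:
  [-7/9, 2/3, 1/9] . pi = 0
  [2/9, -8/9, 7/9] . pi = 0
  [1, 1, 1] . pi = 1

Solving yields:
  pi_1 = 10/29
  pi_2 = 51/145
  pi_3 = 44/145

Verification (pi * P):
  10/29*2/9 + 51/145*2/3 + 44/145*1/9 = 10/29 = pi_1  (ok)
  10/29*2/9 + 51/145*1/9 + 44/145*7/9 = 51/145 = pi_2  (ok)
  10/29*5/9 + 51/145*2/9 + 44/145*1/9 = 44/145 = pi_3  (ok)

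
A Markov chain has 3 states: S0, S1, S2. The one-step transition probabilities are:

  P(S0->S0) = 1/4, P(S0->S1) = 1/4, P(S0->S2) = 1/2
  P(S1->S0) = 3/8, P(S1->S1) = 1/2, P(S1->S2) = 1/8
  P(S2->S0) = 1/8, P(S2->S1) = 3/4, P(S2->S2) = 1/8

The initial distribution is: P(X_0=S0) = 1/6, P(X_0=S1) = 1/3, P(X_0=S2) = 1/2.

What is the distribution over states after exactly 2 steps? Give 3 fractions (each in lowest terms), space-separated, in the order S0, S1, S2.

Answer: 115/384 47/96 27/128

Derivation:
Propagating the distribution step by step (d_{t+1} = d_t * P):
d_0 = (S0=1/6, S1=1/3, S2=1/2)
  d_1[S0] = 1/6*1/4 + 1/3*3/8 + 1/2*1/8 = 11/48
  d_1[S1] = 1/6*1/4 + 1/3*1/2 + 1/2*3/4 = 7/12
  d_1[S2] = 1/6*1/2 + 1/3*1/8 + 1/2*1/8 = 3/16
d_1 = (S0=11/48, S1=7/12, S2=3/16)
  d_2[S0] = 11/48*1/4 + 7/12*3/8 + 3/16*1/8 = 115/384
  d_2[S1] = 11/48*1/4 + 7/12*1/2 + 3/16*3/4 = 47/96
  d_2[S2] = 11/48*1/2 + 7/12*1/8 + 3/16*1/8 = 27/128
d_2 = (S0=115/384, S1=47/96, S2=27/128)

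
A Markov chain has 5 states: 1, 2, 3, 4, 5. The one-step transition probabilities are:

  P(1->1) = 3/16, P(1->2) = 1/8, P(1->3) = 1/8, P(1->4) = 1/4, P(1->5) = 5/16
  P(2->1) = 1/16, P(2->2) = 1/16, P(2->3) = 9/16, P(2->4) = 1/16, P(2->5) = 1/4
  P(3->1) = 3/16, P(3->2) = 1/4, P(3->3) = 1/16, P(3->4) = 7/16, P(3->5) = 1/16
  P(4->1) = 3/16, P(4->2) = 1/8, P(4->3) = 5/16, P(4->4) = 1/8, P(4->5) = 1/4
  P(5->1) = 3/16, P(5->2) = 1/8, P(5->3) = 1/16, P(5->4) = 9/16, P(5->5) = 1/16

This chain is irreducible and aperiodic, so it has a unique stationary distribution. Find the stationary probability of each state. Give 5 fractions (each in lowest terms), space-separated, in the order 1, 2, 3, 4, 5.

The stationary distribution satisfies pi = pi * P, i.e.:
  pi_1 = 3/16*pi_1 + 1/16*pi_2 + 3/16*pi_3 + 3/16*pi_4 + 3/16*pi_5
  pi_2 = 1/8*pi_1 + 1/16*pi_2 + 1/4*pi_3 + 1/8*pi_4 + 1/8*pi_5
  pi_3 = 1/8*pi_1 + 9/16*pi_2 + 1/16*pi_3 + 5/16*pi_4 + 1/16*pi_5
  pi_4 = 1/4*pi_1 + 1/16*pi_2 + 7/16*pi_3 + 1/8*pi_4 + 9/16*pi_5
  pi_5 = 5/16*pi_1 + 1/4*pi_2 + 1/16*pi_3 + 1/4*pi_4 + 1/16*pi_5
with normalization: pi_1 + pi_2 + pi_3 + pi_4 + pi_5 = 1.

Using the first 4 balance equations plus normalization, the linear system A*pi = b is:
  [-13/16, 1/16, 3/16, 3/16, 3/16] . pi = 0
  [1/8, -15/16, 1/4, 1/8, 1/8] . pi = 0
  [1/8, 9/16, -15/16, 5/16, 1/16] . pi = 0
  [1/4, 1/16, 7/16, -7/8, 9/16] . pi = 0
  [1, 1, 1, 1, 1] . pi = 1

Solving yields:
  pi_1 = 4131/24355
  pi_2 = 6969/48710
  pi_3 = 21053/97420
  pi_4 = 2785/9742
  pi_5 = 3611/19484

Verification (pi * P):
  4131/24355*3/16 + 6969/48710*1/16 + 21053/97420*3/16 + 2785/9742*3/16 + 3611/19484*3/16 = 4131/24355 = pi_1  (ok)
  4131/24355*1/8 + 6969/48710*1/16 + 21053/97420*1/4 + 2785/9742*1/8 + 3611/19484*1/8 = 6969/48710 = pi_2  (ok)
  4131/24355*1/8 + 6969/48710*9/16 + 21053/97420*1/16 + 2785/9742*5/16 + 3611/19484*1/16 = 21053/97420 = pi_3  (ok)
  4131/24355*1/4 + 6969/48710*1/16 + 21053/97420*7/16 + 2785/9742*1/8 + 3611/19484*9/16 = 2785/9742 = pi_4  (ok)
  4131/24355*5/16 + 6969/48710*1/4 + 21053/97420*1/16 + 2785/9742*1/4 + 3611/19484*1/16 = 3611/19484 = pi_5  (ok)

Answer: 4131/24355 6969/48710 21053/97420 2785/9742 3611/19484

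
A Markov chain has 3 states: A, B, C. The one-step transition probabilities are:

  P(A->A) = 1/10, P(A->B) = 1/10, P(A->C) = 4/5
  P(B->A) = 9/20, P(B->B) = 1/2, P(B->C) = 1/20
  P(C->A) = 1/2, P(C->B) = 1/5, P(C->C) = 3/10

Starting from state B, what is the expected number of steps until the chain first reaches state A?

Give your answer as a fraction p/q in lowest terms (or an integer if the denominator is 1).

Let h_i = expected steps to first reach A from state i.
Boundary: h_A = 0.
First-step equations for the other states:
  h_B = 1 + 9/20*h_A + 1/2*h_B + 1/20*h_C
  h_C = 1 + 1/2*h_A + 1/5*h_B + 3/10*h_C

Substituting h_A = 0 and rearranging gives the linear system (I - Q) h = 1:
  [1/2, -1/20] . (h_B, h_C) = 1
  [-1/5, 7/10] . (h_B, h_C) = 1

Solving yields:
  h_B = 75/34
  h_C = 35/17

Starting state is B, so the expected hitting time is h_B = 75/34.

Answer: 75/34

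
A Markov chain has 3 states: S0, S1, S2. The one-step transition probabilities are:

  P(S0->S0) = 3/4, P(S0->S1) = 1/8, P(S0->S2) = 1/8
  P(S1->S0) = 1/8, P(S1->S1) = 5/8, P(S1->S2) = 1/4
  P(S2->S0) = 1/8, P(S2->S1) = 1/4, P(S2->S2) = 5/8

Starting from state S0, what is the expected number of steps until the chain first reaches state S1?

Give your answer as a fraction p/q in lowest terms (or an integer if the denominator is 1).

Let h_i = expected steps to first reach S1 from state i.
Boundary: h_S1 = 0.
First-step equations for the other states:
  h_S0 = 1 + 3/4*h_S0 + 1/8*h_S1 + 1/8*h_S2
  h_S2 = 1 + 1/8*h_S0 + 1/4*h_S1 + 5/8*h_S2

Substituting h_S1 = 0 and rearranging gives the linear system (I - Q) h = 1:
  [1/4, -1/8] . (h_S0, h_S2) = 1
  [-1/8, 3/8] . (h_S0, h_S2) = 1

Solving yields:
  h_S0 = 32/5
  h_S2 = 24/5

Starting state is S0, so the expected hitting time is h_S0 = 32/5.

Answer: 32/5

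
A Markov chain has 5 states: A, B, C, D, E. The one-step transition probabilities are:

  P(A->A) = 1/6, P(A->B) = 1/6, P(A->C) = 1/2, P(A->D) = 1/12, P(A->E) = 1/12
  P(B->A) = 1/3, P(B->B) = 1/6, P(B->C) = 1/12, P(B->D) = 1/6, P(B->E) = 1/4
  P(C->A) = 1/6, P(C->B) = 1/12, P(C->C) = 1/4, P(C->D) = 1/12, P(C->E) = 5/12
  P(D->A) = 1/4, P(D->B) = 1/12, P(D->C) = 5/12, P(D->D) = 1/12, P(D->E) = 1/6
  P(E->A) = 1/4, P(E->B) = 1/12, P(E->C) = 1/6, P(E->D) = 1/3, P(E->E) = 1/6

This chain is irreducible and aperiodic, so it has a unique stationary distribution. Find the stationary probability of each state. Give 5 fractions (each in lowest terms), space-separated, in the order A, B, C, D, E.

The stationary distribution satisfies pi = pi * P, i.e.:
  pi_A = 1/6*pi_A + 1/3*pi_B + 1/6*pi_C + 1/4*pi_D + 1/4*pi_E
  pi_B = 1/6*pi_A + 1/6*pi_B + 1/12*pi_C + 1/12*pi_D + 1/12*pi_E
  pi_C = 1/2*pi_A + 1/12*pi_B + 1/4*pi_C + 5/12*pi_D + 1/6*pi_E
  pi_D = 1/12*pi_A + 1/6*pi_B + 1/12*pi_C + 1/12*pi_D + 1/3*pi_E
  pi_E = 1/12*pi_A + 1/4*pi_B + 5/12*pi_C + 1/6*pi_D + 1/6*pi_E
with normalization: pi_A + pi_B + pi_C + pi_D + pi_E = 1.

Using the first 4 balance equations plus normalization, the linear system A*pi = b is:
  [-5/6, 1/3, 1/6, 1/4, 1/4] . pi = 0
  [1/6, -5/6, 1/12, 1/12, 1/12] . pi = 0
  [1/2, 1/12, -3/4, 5/12, 1/6] . pi = 0
  [1/12, 1/6, 1/12, -11/12, 1/3] . pi = 0
  [1, 1, 1, 1, 1] . pi = 1

Solving yields:
  pi_A = 1825/8416
  pi_B = 931/8416
  pi_C = 1227/4208
  pi_D = 3793/25248
  pi_E = 5825/25248

Verification (pi * P):
  1825/8416*1/6 + 931/8416*1/3 + 1227/4208*1/6 + 3793/25248*1/4 + 5825/25248*1/4 = 1825/8416 = pi_A  (ok)
  1825/8416*1/6 + 931/8416*1/6 + 1227/4208*1/12 + 3793/25248*1/12 + 5825/25248*1/12 = 931/8416 = pi_B  (ok)
  1825/8416*1/2 + 931/8416*1/12 + 1227/4208*1/4 + 3793/25248*5/12 + 5825/25248*1/6 = 1227/4208 = pi_C  (ok)
  1825/8416*1/12 + 931/8416*1/6 + 1227/4208*1/12 + 3793/25248*1/12 + 5825/25248*1/3 = 3793/25248 = pi_D  (ok)
  1825/8416*1/12 + 931/8416*1/4 + 1227/4208*5/12 + 3793/25248*1/6 + 5825/25248*1/6 = 5825/25248 = pi_E  (ok)

Answer: 1825/8416 931/8416 1227/4208 3793/25248 5825/25248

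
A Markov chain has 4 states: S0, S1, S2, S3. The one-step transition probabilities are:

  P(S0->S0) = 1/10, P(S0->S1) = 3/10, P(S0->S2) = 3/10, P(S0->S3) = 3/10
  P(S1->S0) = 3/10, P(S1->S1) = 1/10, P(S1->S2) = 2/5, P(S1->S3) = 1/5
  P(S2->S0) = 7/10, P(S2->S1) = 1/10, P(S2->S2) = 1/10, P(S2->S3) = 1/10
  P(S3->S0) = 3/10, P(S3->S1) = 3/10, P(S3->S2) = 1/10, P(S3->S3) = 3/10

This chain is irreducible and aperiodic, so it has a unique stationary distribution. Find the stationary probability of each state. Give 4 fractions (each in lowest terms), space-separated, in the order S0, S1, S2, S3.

Answer: 77/236 25/118 27/118 55/236

Derivation:
The stationary distribution satisfies pi = pi * P, i.e.:
  pi_S0 = 1/10*pi_S0 + 3/10*pi_S1 + 7/10*pi_S2 + 3/10*pi_S3
  pi_S1 = 3/10*pi_S0 + 1/10*pi_S1 + 1/10*pi_S2 + 3/10*pi_S3
  pi_S2 = 3/10*pi_S0 + 2/5*pi_S1 + 1/10*pi_S2 + 1/10*pi_S3
  pi_S3 = 3/10*pi_S0 + 1/5*pi_S1 + 1/10*pi_S2 + 3/10*pi_S3
with normalization: pi_S0 + pi_S1 + pi_S2 + pi_S3 = 1.

Using the first 3 balance equations plus normalization, the linear system A*pi = b is:
  [-9/10, 3/10, 7/10, 3/10] . pi = 0
  [3/10, -9/10, 1/10, 3/10] . pi = 0
  [3/10, 2/5, -9/10, 1/10] . pi = 0
  [1, 1, 1, 1] . pi = 1

Solving yields:
  pi_S0 = 77/236
  pi_S1 = 25/118
  pi_S2 = 27/118
  pi_S3 = 55/236

Verification (pi * P):
  77/236*1/10 + 25/118*3/10 + 27/118*7/10 + 55/236*3/10 = 77/236 = pi_S0  (ok)
  77/236*3/10 + 25/118*1/10 + 27/118*1/10 + 55/236*3/10 = 25/118 = pi_S1  (ok)
  77/236*3/10 + 25/118*2/5 + 27/118*1/10 + 55/236*1/10 = 27/118 = pi_S2  (ok)
  77/236*3/10 + 25/118*1/5 + 27/118*1/10 + 55/236*3/10 = 55/236 = pi_S3  (ok)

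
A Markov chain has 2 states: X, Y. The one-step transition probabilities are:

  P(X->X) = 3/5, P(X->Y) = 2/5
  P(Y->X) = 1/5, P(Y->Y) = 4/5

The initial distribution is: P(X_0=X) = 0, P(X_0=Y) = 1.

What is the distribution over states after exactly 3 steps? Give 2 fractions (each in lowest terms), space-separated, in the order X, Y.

Propagating the distribution step by step (d_{t+1} = d_t * P):
d_0 = (X=0, Y=1)
  d_1[X] = 0*3/5 + 1*1/5 = 1/5
  d_1[Y] = 0*2/5 + 1*4/5 = 4/5
d_1 = (X=1/5, Y=4/5)
  d_2[X] = 1/5*3/5 + 4/5*1/5 = 7/25
  d_2[Y] = 1/5*2/5 + 4/5*4/5 = 18/25
d_2 = (X=7/25, Y=18/25)
  d_3[X] = 7/25*3/5 + 18/25*1/5 = 39/125
  d_3[Y] = 7/25*2/5 + 18/25*4/5 = 86/125
d_3 = (X=39/125, Y=86/125)

Answer: 39/125 86/125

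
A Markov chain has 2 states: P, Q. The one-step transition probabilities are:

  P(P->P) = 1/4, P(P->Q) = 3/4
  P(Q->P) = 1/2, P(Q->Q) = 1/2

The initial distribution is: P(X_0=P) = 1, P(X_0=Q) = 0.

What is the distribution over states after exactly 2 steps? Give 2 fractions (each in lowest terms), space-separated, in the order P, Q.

Answer: 7/16 9/16

Derivation:
Propagating the distribution step by step (d_{t+1} = d_t * P):
d_0 = (P=1, Q=0)
  d_1[P] = 1*1/4 + 0*1/2 = 1/4
  d_1[Q] = 1*3/4 + 0*1/2 = 3/4
d_1 = (P=1/4, Q=3/4)
  d_2[P] = 1/4*1/4 + 3/4*1/2 = 7/16
  d_2[Q] = 1/4*3/4 + 3/4*1/2 = 9/16
d_2 = (P=7/16, Q=9/16)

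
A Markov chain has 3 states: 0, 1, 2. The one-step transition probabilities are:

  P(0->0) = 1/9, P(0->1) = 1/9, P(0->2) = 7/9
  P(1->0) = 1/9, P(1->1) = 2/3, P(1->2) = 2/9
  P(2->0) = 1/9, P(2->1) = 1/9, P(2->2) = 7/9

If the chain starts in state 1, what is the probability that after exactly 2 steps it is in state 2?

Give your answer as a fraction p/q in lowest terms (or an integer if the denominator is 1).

Answer: 11/27

Derivation:
Computing P^2 by repeated multiplication:
P^1 =
  0: [1/9, 1/9, 7/9]
  1: [1/9, 2/3, 2/9]
  2: [1/9, 1/9, 7/9]
P^2 =
  0: [1/9, 14/81, 58/81]
  1: [1/9, 13/27, 11/27]
  2: [1/9, 14/81, 58/81]

(P^2)[1 -> 2] = 11/27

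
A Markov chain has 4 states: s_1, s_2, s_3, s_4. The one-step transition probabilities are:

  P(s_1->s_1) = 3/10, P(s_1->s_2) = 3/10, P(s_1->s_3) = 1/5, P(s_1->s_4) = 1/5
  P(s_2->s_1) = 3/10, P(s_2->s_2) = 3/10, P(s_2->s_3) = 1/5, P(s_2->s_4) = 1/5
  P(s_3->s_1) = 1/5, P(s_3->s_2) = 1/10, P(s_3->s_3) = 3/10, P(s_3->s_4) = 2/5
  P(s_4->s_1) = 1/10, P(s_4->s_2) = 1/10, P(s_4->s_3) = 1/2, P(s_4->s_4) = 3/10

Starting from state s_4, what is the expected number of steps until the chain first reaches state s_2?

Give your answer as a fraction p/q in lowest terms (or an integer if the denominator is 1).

Answer: 990/133

Derivation:
Let h_i = expected steps to first reach s_2 from state i.
Boundary: h_s_2 = 0.
First-step equations for the other states:
  h_s_1 = 1 + 3/10*h_s_1 + 3/10*h_s_2 + 1/5*h_s_3 + 1/5*h_s_4
  h_s_3 = 1 + 1/5*h_s_1 + 1/10*h_s_2 + 3/10*h_s_3 + 2/5*h_s_4
  h_s_4 = 1 + 1/10*h_s_1 + 1/10*h_s_2 + 1/2*h_s_3 + 3/10*h_s_4

Substituting h_s_2 = 0 and rearranging gives the linear system (I - Q) h = 1:
  [7/10, -1/5, -1/5] . (h_s_1, h_s_3, h_s_4) = 1
  [-1/5, 7/10, -2/5] . (h_s_1, h_s_3, h_s_4) = 1
  [-1/10, -1/2, 7/10] . (h_s_1, h_s_3, h_s_4) = 1

Solving yields:
  h_s_1 = 750/133
  h_s_3 = 970/133
  h_s_4 = 990/133

Starting state is s_4, so the expected hitting time is h_s_4 = 990/133.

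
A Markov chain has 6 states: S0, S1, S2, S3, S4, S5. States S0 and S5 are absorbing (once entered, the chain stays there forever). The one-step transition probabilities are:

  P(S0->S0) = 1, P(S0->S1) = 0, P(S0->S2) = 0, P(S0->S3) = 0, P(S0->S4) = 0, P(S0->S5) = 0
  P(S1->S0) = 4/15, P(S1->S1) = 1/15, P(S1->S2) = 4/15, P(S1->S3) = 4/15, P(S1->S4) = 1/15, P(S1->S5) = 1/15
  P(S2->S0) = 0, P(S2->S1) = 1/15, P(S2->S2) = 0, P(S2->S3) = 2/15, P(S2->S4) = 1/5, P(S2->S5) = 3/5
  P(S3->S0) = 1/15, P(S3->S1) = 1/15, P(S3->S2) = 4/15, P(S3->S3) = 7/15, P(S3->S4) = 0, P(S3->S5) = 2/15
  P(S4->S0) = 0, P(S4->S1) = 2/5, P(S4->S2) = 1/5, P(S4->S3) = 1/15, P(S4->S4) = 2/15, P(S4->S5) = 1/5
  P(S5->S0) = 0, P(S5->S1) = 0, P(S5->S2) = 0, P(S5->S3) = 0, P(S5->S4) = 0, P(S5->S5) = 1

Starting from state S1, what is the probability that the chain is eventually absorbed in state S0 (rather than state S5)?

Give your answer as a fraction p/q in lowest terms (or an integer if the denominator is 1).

Let a_i = P(absorbed in S0 | start in state i).
Boundary conditions: a_S0 = 1, a_S5 = 0.
For each transient state i, a_i = sum_j P(i->j) * a_j:
  a_S1 = 4/15*a_S0 + 1/15*a_S1 + 4/15*a_S2 + 4/15*a_S3 + 1/15*a_S4 + 1/15*a_S5
  a_S2 = 0*a_S0 + 1/15*a_S1 + 0*a_S2 + 2/15*a_S3 + 1/5*a_S4 + 3/5*a_S5
  a_S3 = 1/15*a_S0 + 1/15*a_S1 + 4/15*a_S2 + 7/15*a_S3 + 0*a_S4 + 2/15*a_S5
  a_S4 = 0*a_S0 + 2/5*a_S1 + 1/5*a_S2 + 1/15*a_S3 + 2/15*a_S4 + 1/5*a_S5

Substituting a_S0 = 1 and a_S5 = 0, rearrange to (I - Q) a = r where r[i] = P(i -> S0):
  [14/15, -4/15, -4/15, -1/15] . (a_S1, a_S2, a_S3, a_S4) = 4/15
  [-1/15, 1, -2/15, -1/5] . (a_S1, a_S2, a_S3, a_S4) = 0
  [-1/15, -4/15, 8/15, 0] . (a_S1, a_S2, a_S3, a_S4) = 1/15
  [-2/5, -1/5, -1/15, 13/15] . (a_S1, a_S2, a_S3, a_S4) = 0

Solving yields:
  a_S1 = 6369/16139
  a_S2 = 1627/16139
  a_S3 = 3627/16139
  a_S4 = 3594/16139

Starting state is S1, so the absorption probability is a_S1 = 6369/16139.

Answer: 6369/16139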